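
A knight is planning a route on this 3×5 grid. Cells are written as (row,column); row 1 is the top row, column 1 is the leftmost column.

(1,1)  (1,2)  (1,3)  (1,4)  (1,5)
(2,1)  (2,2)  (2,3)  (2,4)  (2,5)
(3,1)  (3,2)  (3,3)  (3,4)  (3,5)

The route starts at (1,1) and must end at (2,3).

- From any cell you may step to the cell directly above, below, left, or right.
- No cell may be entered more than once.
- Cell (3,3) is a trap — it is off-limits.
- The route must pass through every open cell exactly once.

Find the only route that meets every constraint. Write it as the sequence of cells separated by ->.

(1,1) -> (2,1) -> (3,1) -> (3,2) -> (2,2) -> (1,2) -> (1,3) -> (1,4) -> (1,5) -> (2,5) -> (3,5) -> (3,4) -> (2,4) -> (2,3)

Need to visit all 14 open cells exactly once, starting at (1,1) and ending at (2,3).
Cell (3,4) has only two open neighbours ((2,4) and (3,5)), so the path must pass straight through it: one of those is the cell it's entered from and the other is where it exits.
Route from (1,1): 2× down (reaching (3,1)), right to (3,2), 2× up (reaching (1,2)), 3× right (reaching (1,5)), 2× down (reaching (3,5)), left to (3,4), up to (2,4), left to (2,3) — 13 moves in all.
Check: all 14 open cells covered.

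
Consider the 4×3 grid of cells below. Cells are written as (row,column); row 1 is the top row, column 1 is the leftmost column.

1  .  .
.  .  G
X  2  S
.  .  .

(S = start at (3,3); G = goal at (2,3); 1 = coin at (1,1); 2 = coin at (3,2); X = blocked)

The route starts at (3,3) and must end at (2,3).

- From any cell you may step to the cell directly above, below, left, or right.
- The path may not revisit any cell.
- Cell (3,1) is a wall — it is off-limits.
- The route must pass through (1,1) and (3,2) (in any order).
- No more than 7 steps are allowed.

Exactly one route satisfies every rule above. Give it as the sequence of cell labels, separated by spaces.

The budget equals the shortest possible length, so every move has to be on a shortest route through the required cells.
Route from (3,3): left to (3,2), up to (2,2), left to (2,1), up to (1,1), 2× right (reaching (1,3)), down to (2,3) — 7 moves in all.
Check: all required cells visited; 7 ≤ 7 moves.

(3,3) (3,2) (2,2) (2,1) (1,1) (1,2) (1,3) (2,3)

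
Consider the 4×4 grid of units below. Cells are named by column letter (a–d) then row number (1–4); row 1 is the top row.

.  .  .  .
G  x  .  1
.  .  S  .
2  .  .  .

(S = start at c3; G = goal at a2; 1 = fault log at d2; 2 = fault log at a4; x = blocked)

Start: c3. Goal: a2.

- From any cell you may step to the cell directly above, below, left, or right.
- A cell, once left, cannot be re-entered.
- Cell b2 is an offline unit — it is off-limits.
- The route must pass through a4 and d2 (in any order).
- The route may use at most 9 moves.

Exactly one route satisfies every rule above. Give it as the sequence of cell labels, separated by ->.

Any route must reach a4 and d2 and still end at a2 within 9 moves, so the order of the required stops is forced.
Route from c3: up 1 to c2, right 1 to d2, down 2 to d4, left 3 to a4, up 2 to a2 — 9 moves in all.
Check: all required cells visited; 9 ≤ 9 moves.

c3 -> c2 -> d2 -> d3 -> d4 -> c4 -> b4 -> a4 -> a3 -> a2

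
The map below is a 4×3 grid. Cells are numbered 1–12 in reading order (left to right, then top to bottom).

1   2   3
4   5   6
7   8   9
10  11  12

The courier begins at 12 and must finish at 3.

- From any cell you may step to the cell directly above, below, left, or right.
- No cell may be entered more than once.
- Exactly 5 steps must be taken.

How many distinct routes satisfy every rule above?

6

Need simple routes of exactly 5 moves from 12 to 3 (Manhattan distance 3, so 1 moves are spent on a detour and 1 undoing it).
Enumerating: 12 9 6 5 2 3 | 12 9 8 5 2 3 | 12 9 8 5 6 3 | 12 11 8 5 2 3 | 12 11 8 5 6 3 | 12 11 8 9 6 3.
That gives 6 routes.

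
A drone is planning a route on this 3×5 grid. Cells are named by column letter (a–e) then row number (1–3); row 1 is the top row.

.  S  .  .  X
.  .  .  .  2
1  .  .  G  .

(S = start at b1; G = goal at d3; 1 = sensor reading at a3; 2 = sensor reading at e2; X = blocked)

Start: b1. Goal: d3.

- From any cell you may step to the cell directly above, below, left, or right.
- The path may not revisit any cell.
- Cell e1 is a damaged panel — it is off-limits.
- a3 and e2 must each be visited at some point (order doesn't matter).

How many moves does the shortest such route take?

Any route passes through a3 and e2 in some order between b1 and d3. Summing Manhattan distances along each leg and taking the cheapest ordering (b1 → a3 → e2 → d3) gives a lower bound of 3 + 5 + 2 = 10 moves.
A route of 10 moves achieves this: b1 → b2 → a2 → a3 → b3 → c3 → c2 → d2 → e2 → e3 → d3.
Since 10 matches the lower bound, it is optimal.

10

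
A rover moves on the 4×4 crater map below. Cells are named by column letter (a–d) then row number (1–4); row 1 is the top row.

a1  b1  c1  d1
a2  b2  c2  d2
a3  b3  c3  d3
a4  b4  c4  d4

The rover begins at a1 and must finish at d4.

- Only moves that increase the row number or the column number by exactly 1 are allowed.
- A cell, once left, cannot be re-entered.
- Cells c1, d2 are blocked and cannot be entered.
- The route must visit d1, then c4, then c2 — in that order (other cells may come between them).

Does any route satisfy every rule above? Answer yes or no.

no

c4 lies to the left of d1, so going from d1 to c4 would need a leftward move — but moves only go right/down, so d1 cannot be visited before c4.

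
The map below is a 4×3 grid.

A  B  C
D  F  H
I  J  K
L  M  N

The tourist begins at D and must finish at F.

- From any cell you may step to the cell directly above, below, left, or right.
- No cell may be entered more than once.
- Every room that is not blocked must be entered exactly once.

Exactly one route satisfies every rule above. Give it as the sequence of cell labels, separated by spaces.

D A B C H K N M L I J F

Need to visit all 12 open cells exactly once, starting at D and ending at F.
Cell C has only two open neighbours (H and B), so the path must pass straight through it: one of those is the cell it's entered from and the other is where it exits.
Route from D: up 1 to A, right 2 to C, down 3 to N, left 2 to L, up 1 to I, right 1 to J, up 1 to F — 11 moves in all.
Check: all 12 open cells covered.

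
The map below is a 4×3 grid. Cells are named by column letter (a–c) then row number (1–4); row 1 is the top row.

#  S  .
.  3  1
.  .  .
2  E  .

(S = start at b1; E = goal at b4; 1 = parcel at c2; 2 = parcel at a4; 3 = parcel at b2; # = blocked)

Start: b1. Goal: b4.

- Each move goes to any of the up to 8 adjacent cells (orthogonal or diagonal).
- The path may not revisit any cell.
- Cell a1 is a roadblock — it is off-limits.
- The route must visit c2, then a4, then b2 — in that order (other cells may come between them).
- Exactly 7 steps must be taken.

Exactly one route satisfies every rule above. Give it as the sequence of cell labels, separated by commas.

The waypoints must appear in the order c2, a4, b2, with no cell reused.
Route from b1: down-right to c2, 2× down-left (reaching a4), up to a3, up-right to b2, down-right to c3, down-left to b4 — 7 moves in all.
Check: order respected (1 at step 1, 2 at step 3, 3 at step 5); 7 moves as required.

b1, c2, b3, a4, a3, b2, c3, b4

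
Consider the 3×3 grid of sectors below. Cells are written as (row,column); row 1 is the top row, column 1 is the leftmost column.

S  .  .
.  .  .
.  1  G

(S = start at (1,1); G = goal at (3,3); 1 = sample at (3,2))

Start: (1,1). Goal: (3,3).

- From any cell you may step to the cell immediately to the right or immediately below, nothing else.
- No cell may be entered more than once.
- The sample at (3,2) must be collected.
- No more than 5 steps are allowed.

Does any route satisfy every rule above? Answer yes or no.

yes

One route that works: (1,1) → (2,1) → (3,1) → (3,2) → (3,3).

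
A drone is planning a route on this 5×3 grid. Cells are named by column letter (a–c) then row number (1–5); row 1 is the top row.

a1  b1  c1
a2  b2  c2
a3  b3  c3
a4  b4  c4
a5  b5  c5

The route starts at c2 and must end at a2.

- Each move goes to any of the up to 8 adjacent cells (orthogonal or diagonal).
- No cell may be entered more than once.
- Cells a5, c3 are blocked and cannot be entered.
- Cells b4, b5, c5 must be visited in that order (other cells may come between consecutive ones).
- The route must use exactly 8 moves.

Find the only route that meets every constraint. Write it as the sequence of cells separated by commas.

The waypoints must appear in the order b4, b5, c5, with no cell reused.
Route from c2: left 1 to b2, down-left 1 to a3, down-right 1 to b4, down 1 to b5, right 1 to c5, up 1 to c4, up-left 2 to a2 — 8 moves in all.
Check: order respected (b4 at step 3, b5 at step 4, c5 at step 5); 8 moves as required.

c2, b2, a3, b4, b5, c5, c4, b3, a2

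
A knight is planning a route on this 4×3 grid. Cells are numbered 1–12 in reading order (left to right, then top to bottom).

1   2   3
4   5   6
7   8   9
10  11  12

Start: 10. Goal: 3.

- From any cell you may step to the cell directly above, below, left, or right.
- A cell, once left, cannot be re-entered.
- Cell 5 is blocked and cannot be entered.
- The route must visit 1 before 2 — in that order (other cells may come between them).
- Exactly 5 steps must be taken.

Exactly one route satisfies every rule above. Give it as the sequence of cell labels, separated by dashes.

The waypoints must appear in the order 1, 2, with no cell reused.
Route from 10: 3× up (reaching 1), 2× right (reaching 3) — 5 moves in all.
Check: order respected (1 at step 3, 2 at step 4); 5 moves as required.

10 - 7 - 4 - 1 - 2 - 3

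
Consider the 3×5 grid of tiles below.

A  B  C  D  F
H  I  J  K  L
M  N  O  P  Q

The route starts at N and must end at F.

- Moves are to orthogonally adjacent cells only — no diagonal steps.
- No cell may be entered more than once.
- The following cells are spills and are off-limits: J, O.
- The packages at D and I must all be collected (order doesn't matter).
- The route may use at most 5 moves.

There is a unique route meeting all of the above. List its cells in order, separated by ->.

Any route must reach D and I and still end at F within 5 moves, so the order of the required stops is forced.
Route from N: 2× up (reaching B), 3× right (reaching F) — 5 moves in all.
Check: all required cells visited; 5 ≤ 5 moves.

N -> I -> B -> C -> D -> F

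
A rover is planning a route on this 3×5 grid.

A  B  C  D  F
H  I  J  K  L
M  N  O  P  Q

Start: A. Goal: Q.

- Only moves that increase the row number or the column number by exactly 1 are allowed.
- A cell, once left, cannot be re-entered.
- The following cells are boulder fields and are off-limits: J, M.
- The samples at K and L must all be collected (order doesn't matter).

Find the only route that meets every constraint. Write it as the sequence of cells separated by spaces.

A B C D K L Q

Moves only go right or down, so the column and row indices never decrease.
Route from A: right 3 to D, down 1 to K, right 1 to L, down 1 to Q — 6 moves in all.
Check: all required cells visited.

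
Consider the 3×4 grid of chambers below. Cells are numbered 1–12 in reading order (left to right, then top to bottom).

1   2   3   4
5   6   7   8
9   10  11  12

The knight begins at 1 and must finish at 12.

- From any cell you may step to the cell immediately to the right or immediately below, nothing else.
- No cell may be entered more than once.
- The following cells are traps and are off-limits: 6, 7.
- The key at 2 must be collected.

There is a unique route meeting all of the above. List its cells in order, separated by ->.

Moves only go right or down, so the column and row indices never decrease.
Route from 1: 3× right (reaching 4), 2× down (reaching 12) — 5 moves in all.
Check: all required cells visited.

1 -> 2 -> 3 -> 4 -> 8 -> 12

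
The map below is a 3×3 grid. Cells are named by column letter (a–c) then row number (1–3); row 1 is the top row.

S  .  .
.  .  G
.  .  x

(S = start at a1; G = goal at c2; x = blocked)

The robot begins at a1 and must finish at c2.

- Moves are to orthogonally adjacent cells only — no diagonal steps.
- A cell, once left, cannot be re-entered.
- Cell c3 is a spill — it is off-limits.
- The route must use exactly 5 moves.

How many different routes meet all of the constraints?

Need simple routes of exactly 5 moves from a1 to c2 (Manhattan distance 3, so 1 moves are spent on a detour and 1 undoing it).
Enumerating: a1 a2 a3 b3 b2 c2 | a1 a2 b2 b1 c1 c2.
That gives 2 routes.

2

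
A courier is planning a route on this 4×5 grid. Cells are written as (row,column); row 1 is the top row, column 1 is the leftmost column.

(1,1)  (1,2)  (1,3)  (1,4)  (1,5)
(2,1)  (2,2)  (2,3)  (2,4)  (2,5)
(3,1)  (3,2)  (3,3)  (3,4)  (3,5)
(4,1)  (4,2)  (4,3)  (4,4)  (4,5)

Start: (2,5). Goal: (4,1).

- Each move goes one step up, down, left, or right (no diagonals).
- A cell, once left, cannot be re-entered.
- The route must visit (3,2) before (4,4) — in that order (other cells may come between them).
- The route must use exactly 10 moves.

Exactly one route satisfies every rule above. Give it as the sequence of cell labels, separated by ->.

(2,5) -> (2,4) -> (2,3) -> (2,2) -> (3,2) -> (3,3) -> (3,4) -> (4,4) -> (4,3) -> (4,2) -> (4,1)

The waypoints must appear in the order (3,2), (4,4), with no cell reused.
Route from (2,5): left 3 to (2,2), down 1 to (3,2), right 2 to (3,4), down 1 to (4,4), left 3 to (4,1) — 10 moves in all.
Check: order respected ((3,2) at step 4, (4,4) at step 7); 10 moves as required.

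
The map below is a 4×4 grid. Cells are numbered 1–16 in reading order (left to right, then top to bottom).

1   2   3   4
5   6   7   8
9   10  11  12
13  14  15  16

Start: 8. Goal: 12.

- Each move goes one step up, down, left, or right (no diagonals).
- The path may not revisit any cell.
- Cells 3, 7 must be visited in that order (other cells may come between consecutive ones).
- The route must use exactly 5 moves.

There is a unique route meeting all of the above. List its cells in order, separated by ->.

The waypoints must appear in the order 3, 7, with no cell reused.
Route from 8: up 1 to 4, left 1 to 3, down 2 to 11, right 1 to 12 — 5 moves in all.
Check: order respected (3 at step 2, 7 at step 3); 5 moves as required.

8 -> 4 -> 3 -> 7 -> 11 -> 12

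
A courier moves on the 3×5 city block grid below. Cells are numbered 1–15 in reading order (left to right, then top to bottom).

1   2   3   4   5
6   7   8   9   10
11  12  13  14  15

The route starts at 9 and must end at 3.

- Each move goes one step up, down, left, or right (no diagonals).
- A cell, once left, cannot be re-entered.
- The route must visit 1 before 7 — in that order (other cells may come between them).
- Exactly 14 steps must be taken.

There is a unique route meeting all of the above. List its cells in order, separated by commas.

9, 4, 5, 10, 15, 14, 13, 12, 11, 6, 1, 2, 7, 8, 3

The waypoints must appear in the order 1, 7, with no cell reused.
Route from 9: up to 4, right to 5, 2× down (reaching 15), 4× left (reaching 11), 2× up (reaching 1), right to 2, down to 7, right to 8, up to 3 — 14 moves in all.
Check: order respected (1 at step 10, 7 at step 12); 14 moves as required.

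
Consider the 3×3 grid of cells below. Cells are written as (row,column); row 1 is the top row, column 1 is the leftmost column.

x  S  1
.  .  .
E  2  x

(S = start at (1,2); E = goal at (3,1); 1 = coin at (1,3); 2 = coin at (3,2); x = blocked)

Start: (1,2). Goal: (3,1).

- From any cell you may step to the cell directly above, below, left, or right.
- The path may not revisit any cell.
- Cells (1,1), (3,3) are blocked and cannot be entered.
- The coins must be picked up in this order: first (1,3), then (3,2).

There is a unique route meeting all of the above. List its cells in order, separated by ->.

(1,2) -> (1,3) -> (2,3) -> (2,2) -> (3,2) -> (3,1)

The waypoints must appear in the order (1,3), (3,2), with no cell reused.
Route from (1,2): right 1 to (1,3), down 1 to (2,3), left 1 to (2,2), down 1 to (3,2), left 1 to (3,1) — 5 moves in all.
Check: order respected (1 at step 1, 2 at step 4).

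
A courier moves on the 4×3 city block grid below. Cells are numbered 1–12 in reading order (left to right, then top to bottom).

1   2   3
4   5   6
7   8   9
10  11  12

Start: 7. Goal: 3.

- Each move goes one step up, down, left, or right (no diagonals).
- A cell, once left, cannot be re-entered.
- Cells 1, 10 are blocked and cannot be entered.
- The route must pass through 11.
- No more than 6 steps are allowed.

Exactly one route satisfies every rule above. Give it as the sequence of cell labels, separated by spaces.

7 8 11 12 9 6 3

The 6-move cap with required stops at 11 leaves no slack for detours.
Route from 7: right to 8, down to 11, right to 12, 3× up (reaching 3) — 6 moves in all.
Check: all required cells visited; 6 ≤ 6 moves.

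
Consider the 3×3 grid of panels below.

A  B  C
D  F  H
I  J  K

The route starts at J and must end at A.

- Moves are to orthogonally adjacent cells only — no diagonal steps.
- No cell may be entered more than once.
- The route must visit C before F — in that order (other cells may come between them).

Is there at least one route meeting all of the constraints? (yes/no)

One route that works: J → K → H → C → B → F → D → A.

yes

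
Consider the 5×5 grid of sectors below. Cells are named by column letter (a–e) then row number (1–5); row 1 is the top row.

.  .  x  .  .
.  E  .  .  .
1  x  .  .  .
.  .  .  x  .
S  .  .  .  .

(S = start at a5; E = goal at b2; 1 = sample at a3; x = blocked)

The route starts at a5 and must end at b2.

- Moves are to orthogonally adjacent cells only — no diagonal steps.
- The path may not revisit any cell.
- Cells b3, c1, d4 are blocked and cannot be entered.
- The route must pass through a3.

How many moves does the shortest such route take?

4

Any route passes through a3 somewhere between a5 and b2. Summing Manhattan distances along the two legs (a5 → a3 → b2) gives a lower bound of 2 + 2 = 4 moves.
A route of 4 moves achieves this: a5 → a4 → a3 → a2 → b2.
Since 4 matches the lower bound, it is optimal.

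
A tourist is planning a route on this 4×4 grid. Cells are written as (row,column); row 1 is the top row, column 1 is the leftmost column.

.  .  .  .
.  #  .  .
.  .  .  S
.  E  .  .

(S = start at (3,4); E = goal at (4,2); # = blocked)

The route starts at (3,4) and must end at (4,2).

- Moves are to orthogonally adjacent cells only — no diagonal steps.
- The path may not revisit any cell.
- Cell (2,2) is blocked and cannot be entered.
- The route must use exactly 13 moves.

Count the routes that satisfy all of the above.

2

Need simple routes of exactly 13 moves from (3,4) to (4,2) (Manhattan distance 3, so 5 moves are spent on a detour and 5 undoing it).
Enumerating: (3,4) (4,4) (4,3) (3,3) (2,3) (2,4) (1,4) (1,3) (1,2) (1,1) (2,1) (3,1) (4,1) (4,2) | (3,4) (4,4) (4,3) (3,3) (2,3) (2,4) (1,4) (1,3) (1,2) (1,1) (2,1) (3,1) (3,2) (4,2).
That gives 2 routes.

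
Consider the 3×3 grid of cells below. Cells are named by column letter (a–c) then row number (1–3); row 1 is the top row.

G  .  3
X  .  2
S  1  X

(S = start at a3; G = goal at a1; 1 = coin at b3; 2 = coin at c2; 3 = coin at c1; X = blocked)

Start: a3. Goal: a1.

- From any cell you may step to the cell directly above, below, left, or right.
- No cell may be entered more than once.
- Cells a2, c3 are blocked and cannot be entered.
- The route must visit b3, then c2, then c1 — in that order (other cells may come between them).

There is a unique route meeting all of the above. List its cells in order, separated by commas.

The waypoints must appear in the order b3, c2, c1, with no cell reused.
Route from a3: right to b3, up to b2, right to c2, up to c1, 2× left (reaching a1) — 6 moves in all.
Check: order respected (1 at step 1, 2 at step 3, 3 at step 4).

a3, b3, b2, c2, c1, b1, a1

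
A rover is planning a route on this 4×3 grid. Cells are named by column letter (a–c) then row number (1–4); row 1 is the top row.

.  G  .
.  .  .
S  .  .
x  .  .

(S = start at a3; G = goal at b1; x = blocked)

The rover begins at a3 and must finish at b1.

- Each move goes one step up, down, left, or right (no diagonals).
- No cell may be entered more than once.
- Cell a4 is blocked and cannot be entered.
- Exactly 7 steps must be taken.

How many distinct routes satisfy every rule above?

4

Need simple routes of exactly 7 moves from a3 to b1 (Manhattan distance 3, so 2 moves are spent on a detour and 2 undoing it).
Enumerating: a3 a2 b2 b3 c3 c2 c1 b1 | a3 b3 b4 c4 c3 c2 c1 b1 | a3 b3 b4 c4 c3 c2 b2 b1 | a3 b3 c3 c2 b2 a2 a1 b1.
That gives 4 routes.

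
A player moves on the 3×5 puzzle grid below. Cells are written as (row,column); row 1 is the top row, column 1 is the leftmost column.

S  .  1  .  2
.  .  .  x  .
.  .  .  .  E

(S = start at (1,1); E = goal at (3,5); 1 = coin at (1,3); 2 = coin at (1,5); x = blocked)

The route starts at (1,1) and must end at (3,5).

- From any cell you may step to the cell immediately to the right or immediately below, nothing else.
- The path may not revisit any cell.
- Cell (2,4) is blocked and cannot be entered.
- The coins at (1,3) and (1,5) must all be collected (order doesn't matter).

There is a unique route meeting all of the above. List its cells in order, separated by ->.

(1,1) -> (1,2) -> (1,3) -> (1,4) -> (1,5) -> (2,5) -> (3,5)

Moves only go right or down, so the column and row indices never decrease.
Route from (1,1): right 4 to (1,5), down 2 to (3,5) — 6 moves in all.
Check: all required cells visited.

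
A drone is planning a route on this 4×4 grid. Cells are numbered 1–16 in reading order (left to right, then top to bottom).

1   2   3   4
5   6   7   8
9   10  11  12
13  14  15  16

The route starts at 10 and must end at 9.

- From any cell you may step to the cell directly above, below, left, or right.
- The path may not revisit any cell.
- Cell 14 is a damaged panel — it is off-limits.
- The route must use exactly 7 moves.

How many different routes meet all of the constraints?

5

Need simple routes of exactly 7 moves from 10 to 9 (Manhattan distance 1, so 3 moves are spent on a detour and 3 undoing it).
Enumerating: 10 6 7 3 2 1 5 9 | 10 11 7 3 2 6 5 9 | 10 11 7 3 2 1 5 9 | 10 11 7 6 2 1 5 9 | 10 11 12 8 7 6 5 9.
That gives 5 routes.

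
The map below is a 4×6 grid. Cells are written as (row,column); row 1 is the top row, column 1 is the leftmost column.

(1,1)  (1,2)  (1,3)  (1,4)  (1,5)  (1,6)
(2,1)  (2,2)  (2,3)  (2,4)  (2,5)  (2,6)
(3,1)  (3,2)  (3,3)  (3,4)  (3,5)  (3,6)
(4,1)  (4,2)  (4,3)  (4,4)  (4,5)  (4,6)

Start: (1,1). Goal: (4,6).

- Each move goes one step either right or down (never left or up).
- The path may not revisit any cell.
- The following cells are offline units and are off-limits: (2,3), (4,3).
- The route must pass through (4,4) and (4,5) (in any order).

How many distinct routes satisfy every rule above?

A right/down-only route from (1,1) to (4,6) makes exactly 3 down-moves and 5 right-moves in some order.
With no other constraints that would be C(8,3) = 56 routes.
A monotone route can only reach the required cells in the order (4,4), (4,5), so split there and multiply the segment counts (each segment already excludes blocked cells): (1,1)→(4,4): 4; (4,4)→(4,5): 1; (4,5)→(4,6): 1; product = 4.
That gives 4 routes.

4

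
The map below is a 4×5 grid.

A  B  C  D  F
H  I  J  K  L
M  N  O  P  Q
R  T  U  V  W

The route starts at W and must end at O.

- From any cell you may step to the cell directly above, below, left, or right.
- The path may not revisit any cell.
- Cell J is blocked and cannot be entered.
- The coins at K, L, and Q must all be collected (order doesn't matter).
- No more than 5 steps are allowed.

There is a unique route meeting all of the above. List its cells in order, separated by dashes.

The 5-move cap with required stops at K, L, Q leaves no slack for detours.
Route from W: up 2 to L, left 1 to K, down 1 to P, left 1 to O — 5 moves in all.
Check: all required cells visited; 5 ≤ 5 moves.

W - Q - L - K - P - O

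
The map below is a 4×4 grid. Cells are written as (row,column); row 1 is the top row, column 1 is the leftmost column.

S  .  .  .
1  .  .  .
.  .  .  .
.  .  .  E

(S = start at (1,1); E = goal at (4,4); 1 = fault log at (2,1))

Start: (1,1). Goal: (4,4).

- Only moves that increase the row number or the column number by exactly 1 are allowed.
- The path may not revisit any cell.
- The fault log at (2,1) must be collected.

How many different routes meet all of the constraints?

A right/down-only route from (1,1) to (4,4) makes exactly 3 down-moves and 3 right-moves in some order.
With no other constraints that would be C(6,3) = 20 routes.
Split at (2,1) and multiply the segment counts: (1,1)→(2,1): 1; (2,1)→(4,4): 10; product = 10.
That gives 10 routes.

10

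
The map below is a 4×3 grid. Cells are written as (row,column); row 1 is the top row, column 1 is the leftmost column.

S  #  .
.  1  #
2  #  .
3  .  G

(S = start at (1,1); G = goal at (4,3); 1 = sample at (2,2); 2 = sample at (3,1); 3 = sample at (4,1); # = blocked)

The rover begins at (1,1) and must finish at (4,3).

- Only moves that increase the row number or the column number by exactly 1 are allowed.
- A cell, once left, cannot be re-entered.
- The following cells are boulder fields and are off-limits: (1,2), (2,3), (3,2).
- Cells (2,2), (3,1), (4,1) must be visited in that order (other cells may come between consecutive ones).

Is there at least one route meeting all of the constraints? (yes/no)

(3,1) lies to the left of (2,2), so going from (2,2) to (3,1) would need a leftward move — but moves only go right/down, so (2,2) cannot be visited before (3,1).

no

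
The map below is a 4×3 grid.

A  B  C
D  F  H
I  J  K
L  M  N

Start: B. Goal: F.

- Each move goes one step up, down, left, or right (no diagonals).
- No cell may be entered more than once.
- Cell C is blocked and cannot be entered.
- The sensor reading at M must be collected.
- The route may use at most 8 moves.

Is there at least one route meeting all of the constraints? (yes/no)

One route that works: B → A → D → I → L → M → J → F.

yes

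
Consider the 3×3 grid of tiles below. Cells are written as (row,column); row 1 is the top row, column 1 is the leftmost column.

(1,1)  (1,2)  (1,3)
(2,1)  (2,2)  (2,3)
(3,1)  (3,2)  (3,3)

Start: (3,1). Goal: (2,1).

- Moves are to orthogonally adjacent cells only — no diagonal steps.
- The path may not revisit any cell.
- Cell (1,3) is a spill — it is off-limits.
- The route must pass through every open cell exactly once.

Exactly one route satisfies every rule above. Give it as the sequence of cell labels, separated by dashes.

Need to visit all 8 open cells exactly once, starting at (3,1) and ending at (2,1).
Route from (3,1): right 2 to (3,3), up 1 to (2,3), left 1 to (2,2), up 1 to (1,2), left 1 to (1,1), down 1 to (2,1) — 7 moves in all.
Check: all 8 open cells covered.

(3,1) - (3,2) - (3,3) - (2,3) - (2,2) - (1,2) - (1,1) - (2,1)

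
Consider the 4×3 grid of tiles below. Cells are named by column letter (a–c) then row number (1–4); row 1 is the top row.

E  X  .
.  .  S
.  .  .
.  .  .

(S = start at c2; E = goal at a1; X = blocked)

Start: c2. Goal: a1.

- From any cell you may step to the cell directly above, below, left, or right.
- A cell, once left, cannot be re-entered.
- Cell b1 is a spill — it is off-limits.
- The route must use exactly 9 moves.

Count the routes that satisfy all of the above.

Need simple routes of exactly 9 moves from c2 to a1 (Manhattan distance 3, so 3 moves are spent on a detour and 3 undoing it).
Enumerating: c2 c3 c4 b4 a4 a3 b3 b2 a2 a1 | c2 b2 b3 c3 c4 b4 a4 a3 a2 a1.
That gives 2 routes.

2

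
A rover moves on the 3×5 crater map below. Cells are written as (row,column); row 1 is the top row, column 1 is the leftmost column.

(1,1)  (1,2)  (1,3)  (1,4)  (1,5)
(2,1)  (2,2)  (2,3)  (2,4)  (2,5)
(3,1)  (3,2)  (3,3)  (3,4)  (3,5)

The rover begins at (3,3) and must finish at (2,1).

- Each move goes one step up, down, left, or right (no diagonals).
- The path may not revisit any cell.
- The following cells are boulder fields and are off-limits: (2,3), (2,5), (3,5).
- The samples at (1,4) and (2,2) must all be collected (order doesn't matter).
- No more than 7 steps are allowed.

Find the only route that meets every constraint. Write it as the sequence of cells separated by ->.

(3,3) -> (3,4) -> (2,4) -> (1,4) -> (1,3) -> (1,2) -> (2,2) -> (2,1)

The budget equals the shortest possible length, so every move has to be on a shortest route through the required cells.
Route from (3,3): right 1 to (3,4), up 2 to (1,4), left 2 to (1,2), down 1 to (2,2), left 1 to (2,1) — 7 moves in all.
Check: all required cells visited; 7 ≤ 7 moves.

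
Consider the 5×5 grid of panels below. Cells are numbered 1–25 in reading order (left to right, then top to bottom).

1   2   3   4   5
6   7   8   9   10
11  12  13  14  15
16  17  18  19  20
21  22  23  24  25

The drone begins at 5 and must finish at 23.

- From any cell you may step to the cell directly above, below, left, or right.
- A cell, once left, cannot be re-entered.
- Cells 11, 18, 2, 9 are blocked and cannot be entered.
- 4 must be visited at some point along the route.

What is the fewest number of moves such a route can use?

Any route passes through 4 somewhere between 5 and 23. Summing Manhattan distances along the two legs (5 → 4 → 23) gives a lower bound of 1 + 5 = 6 moves.
That bound ignores the blocked cells. Measuring each leg by the fewest moves that actually steer around them (5→4: 1; 4→23: 7) raises the lower bound to 8.
A route of 8 moves exists: 5 → 4 → 3 → 8 → 13 → 12 → 17 → 22 → 23.
Since 8 matches that lower bound, it is optimal.

8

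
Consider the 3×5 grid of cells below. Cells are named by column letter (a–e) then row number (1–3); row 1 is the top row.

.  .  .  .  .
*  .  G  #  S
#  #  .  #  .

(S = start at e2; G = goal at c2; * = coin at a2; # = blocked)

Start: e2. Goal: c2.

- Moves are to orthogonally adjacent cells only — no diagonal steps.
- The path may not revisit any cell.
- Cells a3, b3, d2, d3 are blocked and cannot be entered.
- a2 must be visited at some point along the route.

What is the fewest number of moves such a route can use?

8

Any route passes through a2 somewhere between e2 and c2. Summing Manhattan distances along the two legs (e2 → a2 → c2) gives a lower bound of 4 + 2 = 6 moves.
That bound ignores the blocked cells. Measuring each leg by the fewest moves that actually steer around them (e2→a2: 6; a2→c2: 2) raises the lower bound to 8.
A route of 8 moves exists: e2 → e1 → d1 → c1 → b1 → a1 → a2 → b2 → c2.
Since 8 matches that lower bound, it is optimal.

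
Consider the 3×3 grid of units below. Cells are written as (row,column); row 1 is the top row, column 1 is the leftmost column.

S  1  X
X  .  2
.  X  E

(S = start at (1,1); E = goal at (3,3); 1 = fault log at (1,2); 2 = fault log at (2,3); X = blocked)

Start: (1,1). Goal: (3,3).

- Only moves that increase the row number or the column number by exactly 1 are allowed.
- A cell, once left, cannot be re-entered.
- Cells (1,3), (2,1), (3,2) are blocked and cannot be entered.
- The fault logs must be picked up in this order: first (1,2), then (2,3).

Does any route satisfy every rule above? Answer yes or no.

yes

One route that works: (1,1) → (1,2) → (2,2) → (2,3) → (3,3).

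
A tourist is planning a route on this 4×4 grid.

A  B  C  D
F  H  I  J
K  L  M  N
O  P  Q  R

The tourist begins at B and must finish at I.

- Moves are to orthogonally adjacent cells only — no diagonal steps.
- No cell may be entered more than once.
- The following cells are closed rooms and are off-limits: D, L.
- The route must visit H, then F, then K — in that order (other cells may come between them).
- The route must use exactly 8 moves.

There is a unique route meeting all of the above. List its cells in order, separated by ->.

The waypoints must appear in the order H, F, K, with no cell reused.
Route from B: down to H, left to F, 2× down (reaching O), 2× right (reaching Q), 2× up (reaching I) — 8 moves in all.
Check: order respected (H at step 1, F at step 2, K at step 3); 8 moves as required.

B -> H -> F -> K -> O -> P -> Q -> M -> I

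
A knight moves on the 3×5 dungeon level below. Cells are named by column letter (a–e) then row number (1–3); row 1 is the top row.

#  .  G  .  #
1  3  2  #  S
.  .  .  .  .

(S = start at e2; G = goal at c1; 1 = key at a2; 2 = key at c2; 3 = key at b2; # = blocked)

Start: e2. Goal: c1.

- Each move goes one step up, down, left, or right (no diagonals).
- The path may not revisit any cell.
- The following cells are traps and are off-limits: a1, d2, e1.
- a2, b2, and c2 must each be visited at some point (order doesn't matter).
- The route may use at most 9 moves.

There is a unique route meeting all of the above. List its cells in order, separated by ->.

e2 -> e3 -> d3 -> c3 -> b3 -> a3 -> a2 -> b2 -> c2 -> c1

Any route must reach a2, b2, and c2 and still end at c1 within 9 moves, so the order of the required stops is forced.
Route from e2: down 1 to e3, left 4 to a3, up 1 to a2, right 2 to c2, up 1 to c1 — 9 moves in all.
Check: all required cells visited; 9 ≤ 9 moves.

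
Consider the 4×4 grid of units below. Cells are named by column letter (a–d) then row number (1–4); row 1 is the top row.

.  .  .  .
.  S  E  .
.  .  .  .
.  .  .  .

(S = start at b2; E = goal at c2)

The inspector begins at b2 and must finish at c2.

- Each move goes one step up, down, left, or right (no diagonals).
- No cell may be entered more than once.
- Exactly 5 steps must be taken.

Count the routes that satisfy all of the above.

Need simple routes of exactly 5 moves from b2 to c2 (Manhattan distance 1, so 2 moves are spent on a detour and 2 undoing it).
Enumerating: b2 b1 c1 d1 d2 c2 | b2 b3 b4 c4 c3 c2 | b2 b3 c3 d3 d2 c2 | b2 a2 a1 b1 c1 c2 | b2 a2 a3 b3 c3 c2.
That gives 5 routes.

5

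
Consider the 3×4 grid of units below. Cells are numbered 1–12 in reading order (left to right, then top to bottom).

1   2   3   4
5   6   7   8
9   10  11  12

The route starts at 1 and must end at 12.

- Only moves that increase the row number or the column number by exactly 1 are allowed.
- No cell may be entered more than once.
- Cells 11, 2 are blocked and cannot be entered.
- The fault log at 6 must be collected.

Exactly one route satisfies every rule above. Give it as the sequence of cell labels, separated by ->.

Moves only go right or down, so the column and row indices never decrease.
Route from 1: down to 5, 3× right (reaching 8), down to 12 — 5 moves in all.
Check: all required cells visited.

1 -> 5 -> 6 -> 7 -> 8 -> 12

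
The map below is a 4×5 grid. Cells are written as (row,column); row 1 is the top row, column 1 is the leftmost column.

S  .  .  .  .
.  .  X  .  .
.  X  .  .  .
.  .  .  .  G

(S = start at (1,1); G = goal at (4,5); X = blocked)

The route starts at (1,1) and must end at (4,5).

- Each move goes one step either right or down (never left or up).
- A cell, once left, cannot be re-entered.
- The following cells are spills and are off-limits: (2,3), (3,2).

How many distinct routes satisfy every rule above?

A right/down-only route from (1,1) to (4,5) makes exactly 3 down-moves and 4 right-moves in some order.
With no other constraints that would be C(7,3) = 35 routes.
Subtract routes through each blocked cell (inclusion–exclusion for overlaps): − through (2,3): 18 − through (3,2): 12 → 5.
That gives 5 routes.

5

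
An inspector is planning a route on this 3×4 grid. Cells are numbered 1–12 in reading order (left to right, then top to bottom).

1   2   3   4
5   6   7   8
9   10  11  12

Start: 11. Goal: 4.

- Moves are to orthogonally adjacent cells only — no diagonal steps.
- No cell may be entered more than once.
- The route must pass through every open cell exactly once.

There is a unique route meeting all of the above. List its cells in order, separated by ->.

Need to visit all 12 open cells exactly once, starting at 11 and ending at 4.
Cell 12 has only two open neighbours (8 and 11), so the path must pass straight through it: one of those is the cell it's entered from and the other is where it exits.
Route from 11: right to 12, up to 8, 2× left (reaching 6), down to 10, left to 9, 2× up (reaching 1), 3× right (reaching 4) — 11 moves in all.
Check: all 12 open cells covered.

11 -> 12 -> 8 -> 7 -> 6 -> 10 -> 9 -> 5 -> 1 -> 2 -> 3 -> 4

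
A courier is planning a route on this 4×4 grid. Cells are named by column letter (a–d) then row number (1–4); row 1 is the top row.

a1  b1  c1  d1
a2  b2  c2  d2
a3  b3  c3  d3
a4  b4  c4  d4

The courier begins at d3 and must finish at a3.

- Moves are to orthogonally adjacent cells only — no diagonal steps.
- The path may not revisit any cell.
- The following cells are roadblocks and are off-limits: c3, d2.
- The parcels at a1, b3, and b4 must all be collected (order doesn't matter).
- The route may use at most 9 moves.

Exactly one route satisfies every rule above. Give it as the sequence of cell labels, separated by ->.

d3 -> d4 -> c4 -> b4 -> b3 -> b2 -> b1 -> a1 -> a2 -> a3

The 9-move cap with required stops at a1, b3, b4 leaves no slack for detours.
Route from d3: down to d4, 2× left (reaching b4), 3× up (reaching b1), left to a1, 2× down (reaching a3) — 9 moves in all.
Check: all required cells visited; 9 ≤ 9 moves.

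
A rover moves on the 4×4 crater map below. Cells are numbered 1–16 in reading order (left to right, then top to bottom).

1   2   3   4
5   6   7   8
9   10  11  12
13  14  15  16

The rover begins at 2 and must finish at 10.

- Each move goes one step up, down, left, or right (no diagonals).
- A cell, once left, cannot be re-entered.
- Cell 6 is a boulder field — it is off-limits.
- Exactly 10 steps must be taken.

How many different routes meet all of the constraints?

8

Need simple routes of exactly 10 moves from 2 to 10 (Manhattan distance 2, so 4 moves are spent on a detour and 4 undoing it).
Enumerating: 2 1 5 9 13 14 15 16 12 11 10 | 2 3 7 11 12 16 15 14 13 9 10 | 2 3 7 8 12 16 15 14 13 9 10 | 2 3 7 8 12 11 15 14 13 9 10 | 2 3 4 8 12 16 15 14 13 9 10 | 2 3 4 8 12 11 15 14 13 9 10 | 2 3 4 8 7 11 15 14 13 9 10 | 2 3 4 8 7 11 12 16 15 14 10.
That gives 8 routes.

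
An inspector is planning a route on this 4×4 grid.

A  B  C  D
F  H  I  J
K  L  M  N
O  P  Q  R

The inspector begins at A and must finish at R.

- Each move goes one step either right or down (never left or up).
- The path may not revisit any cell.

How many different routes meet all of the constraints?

20

A right/down-only route from A to R makes exactly 3 down-moves and 3 right-moves in some order.
With no other constraints that would be C(6,3) = 20 routes.
That gives 20 routes.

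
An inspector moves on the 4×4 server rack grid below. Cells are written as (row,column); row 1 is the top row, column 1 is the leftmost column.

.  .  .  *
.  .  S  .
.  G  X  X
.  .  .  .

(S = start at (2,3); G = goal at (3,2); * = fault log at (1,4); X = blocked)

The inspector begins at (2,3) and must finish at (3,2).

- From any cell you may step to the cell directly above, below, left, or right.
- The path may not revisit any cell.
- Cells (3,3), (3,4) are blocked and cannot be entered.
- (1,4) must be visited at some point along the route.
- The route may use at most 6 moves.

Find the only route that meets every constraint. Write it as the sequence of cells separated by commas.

Any route must reach (1,4) and still end at (3,2) within 6 moves, so the order of the required stops is forced.
Route from (2,3): right 1 to (2,4), up 1 to (1,4), left 2 to (1,2), down 2 to (3,2) — 6 moves in all.
Check: all required cells visited; 6 ≤ 6 moves.

(2,3), (2,4), (1,4), (1,3), (1,2), (2,2), (3,2)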